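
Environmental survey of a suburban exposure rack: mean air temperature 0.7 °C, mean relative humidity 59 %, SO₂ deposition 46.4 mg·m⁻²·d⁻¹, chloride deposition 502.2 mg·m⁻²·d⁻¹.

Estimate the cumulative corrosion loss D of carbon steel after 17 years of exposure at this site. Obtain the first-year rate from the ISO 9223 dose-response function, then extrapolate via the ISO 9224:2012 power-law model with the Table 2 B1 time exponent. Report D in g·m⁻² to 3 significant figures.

carbon steel: T≤10 °C ⇒ hinge +0.150·(0.7−10) = -1.3950
  SO₂ term: 1.77·46.4^0.52·exp(0.02·59-1.3950) = 10.5
  Sd branch = 0.102·Sd^0.62·e^(0.033·RH+0.04·T) = 34.74 μm/a
  sum: 10.5 + 34.74 → r_corr = 45.24 μm/a
ISO 9224: D(t) = r_corr · t^b with b = 0.523 (carbon steel, B1)
  D(17) = 45.24 × 17^0.523 = 45.24 × 4.401 = 199.1 μm
  Mass loss = 199.1 μm × 7.85 g/cm³ = 1563 g·m⁻²

D(17) = 1.56e+03 g·m⁻²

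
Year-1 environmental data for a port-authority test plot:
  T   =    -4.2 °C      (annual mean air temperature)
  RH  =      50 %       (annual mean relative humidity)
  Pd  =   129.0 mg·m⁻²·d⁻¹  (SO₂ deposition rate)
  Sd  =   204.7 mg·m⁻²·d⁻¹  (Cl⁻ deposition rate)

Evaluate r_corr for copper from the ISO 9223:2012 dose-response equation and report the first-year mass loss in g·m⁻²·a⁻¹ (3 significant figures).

r_corr = 2.44 g·m⁻²·a⁻¹

copper: temperature factor f = +0.126·(-14.2) = -1.7892
  sulphur-dioxide contribution → 0.05986 μm/a
  chloride contribution → 0.2124 μm/a
  total first-year rate 0.2722 μm/a
Convert to mass loss: 0.2722 μm/a × 8.96 g/cm³ = 2.439 g·m⁻²·a⁻¹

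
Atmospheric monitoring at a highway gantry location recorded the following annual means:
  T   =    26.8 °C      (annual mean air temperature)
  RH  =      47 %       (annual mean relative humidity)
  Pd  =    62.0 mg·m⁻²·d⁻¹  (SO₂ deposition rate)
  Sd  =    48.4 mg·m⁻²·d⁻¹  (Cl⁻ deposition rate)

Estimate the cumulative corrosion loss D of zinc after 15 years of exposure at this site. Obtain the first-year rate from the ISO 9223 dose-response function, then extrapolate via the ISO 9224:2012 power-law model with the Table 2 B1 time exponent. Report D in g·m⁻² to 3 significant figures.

zinc: temperature factor f = -0.071·(16.8) = -1.1928
  Pd branch = 0.0129·Pd^0.44·e^(0.046·RH+f) = 0.209 μm/a
  Cl⁻ term: 0.0175·48.4^0.57·exp(0.008·47+0.085·26.8) = 2.27
  sum: 0.209 + 2.27 → r_corr = 2.479 μm/a
Power-law: D(15) = r_corr · 15^0.813
  D(15) = 2.479 × 15^0.813 = 2.479 × 9.04 = 22.41 μm
  Mass loss = 22.41 μm × 7.14 g/cm³ = 160 g·m⁻²

D(15) = 160 g·m⁻²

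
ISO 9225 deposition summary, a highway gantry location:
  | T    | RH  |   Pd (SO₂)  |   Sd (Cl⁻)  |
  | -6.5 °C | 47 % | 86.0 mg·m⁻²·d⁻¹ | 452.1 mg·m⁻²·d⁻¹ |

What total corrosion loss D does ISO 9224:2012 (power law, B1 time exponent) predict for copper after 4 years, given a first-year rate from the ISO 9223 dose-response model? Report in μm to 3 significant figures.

copper: temperature factor f = +0.126·(-16.5) = -2.0790
  SO₂ term: 0.0053·86.0^0.26·exp(0.059·47-2.0790) = 0.03378
  Sd branch = 0.01025·Sd^0.27·e^(0.036·RH+0.049·T) = 0.2109 μm/a
  r_corr = 0.03378 + 0.2109 = 0.2447 μm/a
ISO 9224: D(t) = r_corr · t^b with b = 0.667 (copper, B1)
  D(4) = 0.2447 × 4^0.667 = 0.2447 × 2.521 = 0.6169 μm

D(4) = 0.617 μm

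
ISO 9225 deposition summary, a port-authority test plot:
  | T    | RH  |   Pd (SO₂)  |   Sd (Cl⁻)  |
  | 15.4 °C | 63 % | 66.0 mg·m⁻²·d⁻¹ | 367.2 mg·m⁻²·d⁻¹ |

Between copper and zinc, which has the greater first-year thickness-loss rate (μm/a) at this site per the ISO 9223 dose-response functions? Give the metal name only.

zinc

copper: temperature factor f = -0.080·(5.4) = -0.4320
  Pd branch = 0.0053·Pd^0.26·e^(0.059·RH+f) = 0.4207 μm/a
  Cl⁻ term: 0.01025·367.2^0.27·exp(0.036·63+0.049·15.4) = 1.037
  r_corr = 0.4207 + 1.037 = 1.458 μm/a
zinc: temperature factor f = -0.071·(5.4) = -0.3834
  SO₂ term: 0.0129·66.0^0.44·exp(0.046·63-0.3834) = 1.008
  Cl⁻ term: 0.0175·367.2^0.57·exp(0.008·63+0.085·15.4) = 3.107
  sum: 1.008 + 3.107 → r_corr = 4.115 μm/a
Ordering by μm/a: zinc (4.12) > copper (1.46)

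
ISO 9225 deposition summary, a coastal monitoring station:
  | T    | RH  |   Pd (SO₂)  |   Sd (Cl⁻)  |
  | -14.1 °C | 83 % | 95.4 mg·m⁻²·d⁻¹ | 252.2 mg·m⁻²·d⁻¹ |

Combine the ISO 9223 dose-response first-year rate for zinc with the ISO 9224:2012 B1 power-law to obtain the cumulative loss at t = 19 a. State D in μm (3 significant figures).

D(19) = 21.8 μm

zinc: T≤10 °C ⇒ hinge +0.038·(-14.1−10) = -0.9158
  sulphur-dioxide contribution → 1.746 μm/a
  chloride contribution → 0.2398 μm/a
  total first-year rate 1.986 μm/a
Long-term exponent b (ISO 9224 Table 2, B1) = 0.813
  D(19) = 1.986 × 19^0.813 = 1.986 × 10.96 = 21.75 μm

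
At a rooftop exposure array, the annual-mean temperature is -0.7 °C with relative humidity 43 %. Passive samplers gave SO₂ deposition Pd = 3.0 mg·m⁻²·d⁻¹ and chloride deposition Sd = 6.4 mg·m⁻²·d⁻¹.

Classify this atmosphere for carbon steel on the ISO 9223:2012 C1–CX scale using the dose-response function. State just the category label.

carbon steel: T≤10 °C ⇒ hinge +0.150·(-0.7−10) = -1.6050
  SO₂ term: 1.77·3.0^0.52·exp(0.02·43-1.6050) = 1.488
  Sd branch = 0.102·Sd^0.62·e^(0.033·RH+0.04·T) = 1.296 μm/a
  r_corr = 1.488 + 1.296 = 2.784 μm/a
2.78 μm/a falls in (1.3, 25] for carbon steel → category C2

C2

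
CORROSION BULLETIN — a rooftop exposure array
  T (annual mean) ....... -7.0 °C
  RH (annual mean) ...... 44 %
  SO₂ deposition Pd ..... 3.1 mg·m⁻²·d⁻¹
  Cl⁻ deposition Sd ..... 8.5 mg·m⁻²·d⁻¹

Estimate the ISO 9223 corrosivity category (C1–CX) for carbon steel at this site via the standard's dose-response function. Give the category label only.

C2

carbon steel: T≤10 °C ⇒ hinge +0.150·(-7.0−10) = -2.5500
  Pd branch = 1.77·Pd^0.52·e^(0.02·RH+f) = 0.6001 μm/a
  Sd branch = 0.102·Sd^0.62·e^(0.033·RH+0.04·T) = 1.241 μm/a
  r_corr = 0.6001 + 1.241 = 1.841 μm/a
1.84 μm/a falls in (1.3, 25] for carbon steel → category C2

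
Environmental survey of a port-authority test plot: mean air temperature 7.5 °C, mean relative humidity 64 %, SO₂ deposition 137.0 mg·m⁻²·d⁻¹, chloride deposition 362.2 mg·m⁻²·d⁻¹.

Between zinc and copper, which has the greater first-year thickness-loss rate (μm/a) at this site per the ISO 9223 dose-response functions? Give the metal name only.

zinc

zinc: T≤10 °C ⇒ hinge +0.038·(7.5−10) = -0.0950
  Pd branch = 0.0129·Pd^0.44·e^(0.046·RH+f) = 1.941 μm/a
  Sd branch = 0.0175·Sd^0.57·e^(0.008·RH+0.085·T) = 1.588 μm/a
  sum: 1.941 + 1.588 → r_corr = 3.529 μm/a
copper: temperature factor f = +0.126·(-2.5) = -0.3150
  Pd branch = 0.0053·Pd^0.26·e^(0.059·RH+f) = 0.6066 μm/a
  Cl⁻ term: 0.01025·362.2^0.27·exp(0.036·64+0.049·7.5) = 0.7275
  r_corr = 0.6066 + 0.7275 = 1.334 μm/a
Ordering by μm/a: zinc (3.53) > copper (1.33)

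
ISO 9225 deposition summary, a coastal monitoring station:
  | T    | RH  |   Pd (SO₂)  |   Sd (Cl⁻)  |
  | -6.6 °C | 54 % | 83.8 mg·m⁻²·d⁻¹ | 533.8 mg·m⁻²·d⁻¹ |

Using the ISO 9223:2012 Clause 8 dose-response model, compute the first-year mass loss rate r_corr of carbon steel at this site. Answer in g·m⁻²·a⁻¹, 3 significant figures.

r_corr = 213 g·m⁻²·a⁻¹

carbon steel: T≤10 °C ⇒ hinge +0.150·(-6.6−10) = -2.4900
  Pd branch = 1.77·Pd^0.52·e^(0.02·RH+f) = 4.322 μm/a
  Cl⁻ term: 0.102·533.8^0.62·exp(0.033·54+0.04·-6.6) = 22.85
  r_corr = 4.322 + 22.85 = 27.17 μm/a
Convert to mass loss: 27.17 μm/a × 7.85 g/cm³ = 213.3 g·m⁻²·a⁻¹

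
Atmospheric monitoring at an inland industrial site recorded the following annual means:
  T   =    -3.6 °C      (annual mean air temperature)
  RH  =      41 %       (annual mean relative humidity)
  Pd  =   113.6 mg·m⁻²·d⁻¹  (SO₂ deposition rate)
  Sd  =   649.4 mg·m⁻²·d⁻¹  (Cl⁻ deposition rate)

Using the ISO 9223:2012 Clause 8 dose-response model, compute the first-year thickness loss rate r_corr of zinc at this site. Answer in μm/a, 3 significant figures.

zinc: T≤10 °C ⇒ hinge +0.038·(-3.6−10) = -0.5168
  SO₂ term: 0.0129·113.6^0.44·exp(0.046·41-0.5168) = 0.407
  Sd branch = 0.0175·Sd^0.57·e^(0.008·RH+0.085·T) = 0.7173 μm/a
  sum: 0.407 + 0.7173 → r_corr = 1.124 μm/a

r_corr = 1.12 μm/a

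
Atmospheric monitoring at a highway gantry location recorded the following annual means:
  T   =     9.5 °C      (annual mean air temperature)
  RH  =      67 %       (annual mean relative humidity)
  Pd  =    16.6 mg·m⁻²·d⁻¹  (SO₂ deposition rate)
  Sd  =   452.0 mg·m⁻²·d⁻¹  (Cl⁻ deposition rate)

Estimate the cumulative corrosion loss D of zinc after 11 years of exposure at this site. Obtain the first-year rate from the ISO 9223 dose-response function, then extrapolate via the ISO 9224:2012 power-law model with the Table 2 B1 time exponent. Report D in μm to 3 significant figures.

zinc: temperature factor f = +0.038·(-0.5) = -0.0190
  Pd branch = 0.0129·Pd^0.44·e^(0.046·RH+f) = 0.9499 μm/a
  Cl⁻ term: 0.0175·452.0^0.57·exp(0.008·67+0.085·9.5) = 2.187
  r_corr = 0.9499 + 2.187 = 3.137 μm/a
Long-term exponent b (ISO 9224 Table 2, B1) = 0.813
  D(11) = 3.137 × 11^0.813 = 3.137 × 7.025 = 22.04 μm

D(11) = 22.0 μm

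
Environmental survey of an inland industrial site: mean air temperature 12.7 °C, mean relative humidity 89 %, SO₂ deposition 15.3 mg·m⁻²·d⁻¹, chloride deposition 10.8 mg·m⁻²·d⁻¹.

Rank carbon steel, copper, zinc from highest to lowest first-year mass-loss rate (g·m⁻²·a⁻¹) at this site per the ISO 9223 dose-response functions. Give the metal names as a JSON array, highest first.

carbon steel: T>10 °C ⇒ hinge -0.054·(12.7−10) = -0.1458
  sulphur-dioxide contribution → 37.47 μm/a
  chloride contribution → 13.98 μm/a
  ⇒ r_corr(carbon steel) = 51.45 μm/a
  mass loss = 51.45 μm/a × 7.85 g/cm³ = 403.9 g·m⁻²·a⁻¹
copper: f(T) = -0.080·(T−10) [T>10 °C] = -0.2160
  sulphur-dioxide contribution → 1.656 μm/a
  chloride contribution → 0.8943 μm/a
  ⇒ r_corr(copper) = 2.55 μm/a
  mass loss = 2.55 μm/a × 8.96 g/cm³ = 22.85 g·m⁻²·a⁻¹
zinc: temperature factor f = -0.071·(2.7) = -0.1917
  sulphur-dioxide contribution → 2.121 μm/a
  chloride contribution → 0.4075 μm/a
  total first-year rate 2.529 μm/a
  mass loss = 2.529 μm/a × 7.14 g/cm³ = 18.06 g·m⁻²·a⁻¹
Ordering by g·m⁻²·a⁻¹: carbon steel (404) > copper (22.8) > zinc (18.1)

["carbon steel", "copper", "zinc"]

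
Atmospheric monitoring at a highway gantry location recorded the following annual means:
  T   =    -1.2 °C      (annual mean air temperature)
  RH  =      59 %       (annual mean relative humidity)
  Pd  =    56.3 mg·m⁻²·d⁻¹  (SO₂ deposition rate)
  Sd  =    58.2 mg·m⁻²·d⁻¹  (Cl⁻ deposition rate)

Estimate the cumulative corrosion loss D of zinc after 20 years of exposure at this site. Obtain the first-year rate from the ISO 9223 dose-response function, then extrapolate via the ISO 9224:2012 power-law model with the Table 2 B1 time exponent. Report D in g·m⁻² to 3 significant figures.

D(20) = 82.1 g·m⁻²

zinc: temperature factor f = +0.038·(-11.2) = -0.4256
  SO₂ term: 0.0129·56.3^0.44·exp(0.046·59-0.4256) = 0.7493
  Cl⁻ term: 0.0175·58.2^0.57·exp(0.008·59+0.085·-1.2) = 0.2569
  sum: 0.7493 + 0.2569 → r_corr = 1.006 μm/a
Power-law: D(20) = r_corr · 20^0.813
  D(20) = 1.006 × 20^0.813 = 1.006 × 11.42 = 11.49 μm
  Mass loss = 11.49 μm × 7.14 g/cm³ = 82.06 g·m⁻²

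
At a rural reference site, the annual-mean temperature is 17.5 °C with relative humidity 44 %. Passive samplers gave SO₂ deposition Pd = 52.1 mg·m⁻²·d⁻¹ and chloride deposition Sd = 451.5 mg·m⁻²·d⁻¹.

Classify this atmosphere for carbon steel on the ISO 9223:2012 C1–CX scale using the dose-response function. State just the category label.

C4

carbon steel: f(T) = -0.054·(T−10) [T>10 °C] = -0.4050
  Pd branch = 1.77·Pd^0.52·e^(0.02·RH+f) = 22.23 μm/a
  Cl⁻ term: 0.102·451.5^0.62·exp(0.033·44+0.04·17.5) = 38.82
  sum: 22.23 + 38.82 → r_corr = 61.06 μm/a
ISO 9223 Table 2 (carbon steel): 50 < 61.1 ≤ 80 μm/a ⇒ C4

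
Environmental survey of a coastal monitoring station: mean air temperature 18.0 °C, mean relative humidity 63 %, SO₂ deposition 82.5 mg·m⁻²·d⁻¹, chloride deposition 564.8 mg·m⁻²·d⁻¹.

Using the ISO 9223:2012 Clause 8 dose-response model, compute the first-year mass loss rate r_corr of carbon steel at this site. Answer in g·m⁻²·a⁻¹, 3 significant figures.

carbon steel: T>10 °C ⇒ hinge -0.054·(18.0−10) = -0.4320
  Pd branch = 1.77·Pd^0.52·e^(0.02·RH+f) = 40.19 μm/a
  Sd branch = 0.102·Sd^0.62·e^(0.033·RH+0.04·T) = 85.19 μm/a
  sum: 40.19 + 85.19 → r_corr = 125.4 μm/a
Convert to mass loss: 125.4 μm/a × 7.85 g/cm³ = 984.2 g·m⁻²·a⁻¹

r_corr = 984 g·m⁻²·a⁻¹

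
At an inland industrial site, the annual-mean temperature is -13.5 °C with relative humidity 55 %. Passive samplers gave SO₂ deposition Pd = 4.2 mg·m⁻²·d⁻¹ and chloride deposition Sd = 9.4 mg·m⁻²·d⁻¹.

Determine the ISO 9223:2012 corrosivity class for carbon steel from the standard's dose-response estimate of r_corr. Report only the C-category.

C2

carbon steel: f(T) = +0.150·(T−10) [T≤10 °C] = -3.5250
  sulphur-dioxide contribution → 0.3303 μm/a
  chloride contribution → 1.464 μm/a
  ⇒ r_corr(carbon steel) = 1.795 μm/a
1.79 μm/a falls in (1.3, 25] for carbon steel → category C2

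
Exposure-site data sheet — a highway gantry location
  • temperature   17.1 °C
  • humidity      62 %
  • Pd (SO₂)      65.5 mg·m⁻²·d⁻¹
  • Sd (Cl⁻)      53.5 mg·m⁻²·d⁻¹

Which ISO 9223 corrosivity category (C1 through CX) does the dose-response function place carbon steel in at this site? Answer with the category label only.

C4

carbon steel: f(T) = -0.054·(T−10) [T>10 °C] = -0.3834
  Pd branch = 1.77·Pd^0.52·e^(0.02·RH+f) = 36.68 μm/a
  Cl⁻ term: 0.102·53.5^0.62·exp(0.033·62+0.04·17.1) = 18.44
  sum: 36.68 + 18.44 → r_corr = 55.12 μm/a
ISO 9223 Table 2 (carbon steel): 50 < 55.1 ≤ 80 μm/a ⇒ C4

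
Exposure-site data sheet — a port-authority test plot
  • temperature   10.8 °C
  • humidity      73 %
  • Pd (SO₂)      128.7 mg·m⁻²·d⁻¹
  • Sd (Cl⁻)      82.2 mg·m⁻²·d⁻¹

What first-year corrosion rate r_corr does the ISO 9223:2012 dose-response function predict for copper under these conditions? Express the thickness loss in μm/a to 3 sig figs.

r_corr = 2.10 μm/a

copper: f(T) = -0.080·(T−10) [T>10 °C] = -0.0640
  sulphur-dioxide contribution → 1.305 μm/a
  chloride contribution → 0.7923 μm/a
  ⇒ r_corr(copper) = 2.097 μm/a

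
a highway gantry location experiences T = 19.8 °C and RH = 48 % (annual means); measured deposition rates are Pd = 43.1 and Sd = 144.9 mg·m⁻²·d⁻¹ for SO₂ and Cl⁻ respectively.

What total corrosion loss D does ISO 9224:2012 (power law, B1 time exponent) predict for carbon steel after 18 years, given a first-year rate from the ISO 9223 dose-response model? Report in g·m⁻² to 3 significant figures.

D(18) = 1.54e+03 g·m⁻²

carbon steel: temperature factor f = -0.054·(9.8) = -0.5292
  Pd branch = 1.77·Pd^0.52·e^(0.02·RH+f) = 19.28 μm/a
  Cl⁻ term: 0.102·144.9^0.62·exp(0.033·48+0.04·19.8) = 24.01
  r_corr = 19.28 + 24.01 = 43.28 μm/a
Long-term exponent b (ISO 9224 Table 2, B1) = 0.523
  D(18) = 43.28 × 18^0.523 = 43.28 × 4.534 = 196.3 μm
  Mass loss = 196.3 μm × 7.85 g/cm³ = 1541 g·m⁻²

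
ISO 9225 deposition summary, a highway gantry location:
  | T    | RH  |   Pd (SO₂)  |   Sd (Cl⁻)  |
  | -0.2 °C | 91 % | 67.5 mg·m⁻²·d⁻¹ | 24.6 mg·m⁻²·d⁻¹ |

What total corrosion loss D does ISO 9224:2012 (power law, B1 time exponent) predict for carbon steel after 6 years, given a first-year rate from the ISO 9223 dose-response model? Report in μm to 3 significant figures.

carbon steel: temperature factor f = +0.150·(-10.2) = -1.5300
  sulphur-dioxide contribution → 21.14 μm/a
  chloride contribution → 14.85 μm/a
  ⇒ r_corr(carbon steel) = 35.99 μm/a
ISO 9224: D(t) = r_corr · t^b with b = 0.523 (carbon steel, B1)
  D(6) = 35.99 × 6^0.523 = 35.99 × 2.553 = 91.87 μm

D(6) = 91.9 μm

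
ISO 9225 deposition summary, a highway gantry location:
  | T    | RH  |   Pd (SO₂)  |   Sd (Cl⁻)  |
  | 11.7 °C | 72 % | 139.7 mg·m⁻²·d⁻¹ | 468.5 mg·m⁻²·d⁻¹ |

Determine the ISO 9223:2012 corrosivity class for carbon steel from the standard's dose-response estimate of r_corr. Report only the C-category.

C5

carbon steel: f(T) = -0.054·(T−10) [T>10 °C] = -0.0918
  Pd branch = 1.77·Pd^0.52·e^(0.02·RH+f) = 88.92 μm/a
  Cl⁻ term: 0.102·468.5^0.62·exp(0.033·72+0.04·11.7) = 79.35
  sum: 88.92 + 79.35 → r_corr = 168.3 μm/a
ISO 9223 Table 2 (carbon steel): 80 < 168 ≤ 200 μm/a ⇒ C5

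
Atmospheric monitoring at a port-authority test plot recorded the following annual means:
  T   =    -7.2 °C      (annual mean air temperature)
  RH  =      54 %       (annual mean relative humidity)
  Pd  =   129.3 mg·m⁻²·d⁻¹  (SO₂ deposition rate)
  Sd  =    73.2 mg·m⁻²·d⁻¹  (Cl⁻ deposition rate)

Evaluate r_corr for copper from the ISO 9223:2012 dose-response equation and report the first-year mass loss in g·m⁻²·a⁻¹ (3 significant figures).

copper: f(T) = +0.126·(T−10) [T≤10 °C] = -2.1672
  Pd branch = 0.0053·Pd^0.26·e^(0.059·RH+f) = 0.05197 μm/a
  Sd branch = 0.01025·Sd^0.27·e^(0.036·RH+0.049·T) = 0.1604 μm/a
  sum: 0.05197 + 0.1604 → r_corr = 0.2124 μm/a
Convert to mass loss: 0.2124 μm/a × 8.96 g/cm³ = 1.903 g·m⁻²·a⁻¹

r_corr = 1.90 g·m⁻²·a⁻¹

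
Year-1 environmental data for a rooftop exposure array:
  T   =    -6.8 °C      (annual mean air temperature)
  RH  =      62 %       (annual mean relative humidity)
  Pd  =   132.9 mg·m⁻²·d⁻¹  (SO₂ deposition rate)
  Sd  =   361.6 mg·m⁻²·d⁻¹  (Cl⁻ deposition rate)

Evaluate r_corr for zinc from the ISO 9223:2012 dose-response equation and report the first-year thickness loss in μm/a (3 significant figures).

r_corr = 1.48 μm/a

zinc: f(T) = +0.038·(T−10) [T≤10 °C] = -0.6384
  sulphur-dioxide contribution → 1.015 μm/a
  chloride contribution → 0.463 μm/a
  total first-year rate 1.478 μm/a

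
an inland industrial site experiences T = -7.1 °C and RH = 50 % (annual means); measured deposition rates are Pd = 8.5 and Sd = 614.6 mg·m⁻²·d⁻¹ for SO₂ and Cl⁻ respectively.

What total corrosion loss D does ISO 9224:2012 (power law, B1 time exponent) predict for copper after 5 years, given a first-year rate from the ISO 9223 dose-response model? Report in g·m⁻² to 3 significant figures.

D(5) = 7.04 g·m⁻²

copper: temperature factor f = +0.126·(-17.1) = -2.1546
  SO₂ term: 0.0053·8.5^0.26·exp(0.059·50-2.1546) = 0.02048
  Cl⁻ term: 0.01025·614.6^0.27·exp(0.036·50+0.049·-7.1) = 0.2479
  sum: 0.02048 + 0.2479 → r_corr = 0.2684 μm/a
ISO 9224: D(t) = r_corr · t^b with b = 0.667 (copper, B1)
  D(5) = 0.2684 × 5^0.667 = 0.2684 × 2.926 = 0.7852 μm
  Mass loss = 0.7852 μm × 8.96 g/cm³ = 7.035 g·m⁻²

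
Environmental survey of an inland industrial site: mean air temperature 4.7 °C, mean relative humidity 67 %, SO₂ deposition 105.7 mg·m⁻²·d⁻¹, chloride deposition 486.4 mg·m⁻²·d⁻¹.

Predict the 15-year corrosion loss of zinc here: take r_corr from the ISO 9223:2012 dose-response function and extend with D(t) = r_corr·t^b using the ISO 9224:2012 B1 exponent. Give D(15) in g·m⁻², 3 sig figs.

D(15) = 213 g·m⁻²

zinc: temperature factor f = +0.038·(-5.3) = -0.2014
  sulphur-dioxide contribution → 1.787 μm/a
  chloride contribution → 1.517 μm/a
  ⇒ r_corr(zinc) = 3.304 μm/a
Power-law: D(15) = r_corr · 15^0.813
  D(15) = 3.304 × 15^0.813 = 3.304 × 9.04 = 29.87 μm
  Mass loss = 29.87 μm × 7.14 g/cm³ = 213.3 g·m⁻²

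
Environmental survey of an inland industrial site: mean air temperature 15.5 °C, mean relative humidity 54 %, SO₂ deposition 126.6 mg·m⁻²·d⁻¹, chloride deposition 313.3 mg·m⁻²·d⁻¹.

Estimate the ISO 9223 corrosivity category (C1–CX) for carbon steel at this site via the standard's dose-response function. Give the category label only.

carbon steel: f(T) = -0.054·(T−10) [T>10 °C] = -0.2970
  Pd branch = 1.77·Pd^0.52·e^(0.02·RH+f) = 48.01 μm/a
  Cl⁻ term: 0.102·313.3^0.62·exp(0.033·54+0.04·15.5) = 39.74
  sum: 48.01 + 39.74 → r_corr = 87.75 μm/a
Category bounds: 80…200 μm/a bracket r_corr ⇒ C5

C5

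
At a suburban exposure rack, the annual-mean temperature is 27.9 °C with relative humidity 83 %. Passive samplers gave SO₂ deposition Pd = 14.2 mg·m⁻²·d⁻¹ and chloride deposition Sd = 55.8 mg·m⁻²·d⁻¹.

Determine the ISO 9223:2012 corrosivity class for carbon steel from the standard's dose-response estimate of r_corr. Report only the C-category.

carbon steel: temperature factor f = -0.054·(17.9) = -0.9666
  SO₂ term: 1.77·14.2^0.52·exp(0.02·83-0.9666) = 14.07
  Sd branch = 0.102·Sd^0.62·e^(0.033·RH+0.04·T) = 58.31 μm/a
  sum: 14.07 + 58.31 → r_corr = 72.38 μm/a
ISO 9223 Table 2 (carbon steel): 50 < 72.4 ≤ 80 μm/a ⇒ C4

C4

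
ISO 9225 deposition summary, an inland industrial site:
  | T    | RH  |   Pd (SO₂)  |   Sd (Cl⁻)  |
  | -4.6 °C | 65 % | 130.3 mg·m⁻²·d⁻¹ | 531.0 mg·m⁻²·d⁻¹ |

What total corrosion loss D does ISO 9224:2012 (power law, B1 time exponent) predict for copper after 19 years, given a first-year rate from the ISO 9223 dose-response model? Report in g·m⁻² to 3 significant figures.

D(19) = 38.3 g·m⁻²

copper: T≤10 °C ⇒ hinge +0.126·(-4.6−10) = -1.8396
  sulphur-dioxide contribution → 0.1383 μm/a
  chloride contribution → 0.4622 μm/a
  ⇒ r_corr(copper) = 0.6005 μm/a
ISO 9224: D(t) = r_corr · t^b with b = 0.667 (copper, B1)
  D(19) = 0.6005 × 19^0.667 = 0.6005 × 7.127 = 4.28 μm
  Mass loss = 4.28 μm × 8.96 g/cm³ = 38.35 g·m⁻²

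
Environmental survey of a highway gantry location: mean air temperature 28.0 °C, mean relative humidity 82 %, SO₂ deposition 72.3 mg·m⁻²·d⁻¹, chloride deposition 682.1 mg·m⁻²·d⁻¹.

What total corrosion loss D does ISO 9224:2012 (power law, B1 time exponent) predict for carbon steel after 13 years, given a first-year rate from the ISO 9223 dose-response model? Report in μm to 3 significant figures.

carbon steel: f(T) = -0.054·(T−10) [T>10 °C] = -0.9720
  SO₂ term: 1.77·72.3^0.52·exp(0.02·82-0.9720) = 31.98
  Sd branch = 0.102·Sd^0.62·e^(0.033·RH+0.04·T) = 267.4 μm/a
  sum: 31.98 + 267.4 → r_corr = 299.4 μm/a
Power-law: D(13) = r_corr · 13^0.523
  D(13) = 299.4 × 13^0.523 = 299.4 × 3.825 = 1145 μm

D(13) = 1.15e+03 μm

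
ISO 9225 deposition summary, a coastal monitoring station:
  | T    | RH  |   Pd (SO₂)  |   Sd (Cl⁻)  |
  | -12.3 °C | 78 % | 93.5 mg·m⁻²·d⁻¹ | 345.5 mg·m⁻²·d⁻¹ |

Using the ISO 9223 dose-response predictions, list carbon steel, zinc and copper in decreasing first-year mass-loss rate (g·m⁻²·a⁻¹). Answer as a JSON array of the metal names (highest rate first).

["carbon steel", "zinc", "copper"]

carbon steel: T≤10 °C ⇒ hinge +0.150·(-12.3−10) = -3.3450
  sulphur-dioxide contribution → 3.145 μm/a
  chloride contribution → 30.66 μm/a
  total first-year rate 33.81 μm/a
  mass loss = 33.81 μm/a × 7.85 g/cm³ = 265.4 g·m⁻²·a⁻¹
zinc: f(T) = +0.038·(T−10) [T≤10 °C] = -0.8474
  sulphur-dioxide contribution → 1.472 μm/a
  chloride contribution → 0.3213 μm/a
  total first-year rate 1.794 μm/a
  mass loss = 1.794 μm/a × 7.14 g/cm³ = 12.81 g·m⁻²·a⁻¹
copper: temperature factor f = +0.126·(-22.3) = -2.8098
  sulphur-dioxide contribution → 0.1035 μm/a
  chloride contribution → 0.4507 μm/a
  total first-year rate 0.5542 μm/a
  mass loss = 0.5542 μm/a × 8.96 g/cm³ = 4.966 g·m⁻²·a⁻¹
Ordering by g·m⁻²·a⁻¹: carbon steel (265) > zinc (12.8) > copper (4.97)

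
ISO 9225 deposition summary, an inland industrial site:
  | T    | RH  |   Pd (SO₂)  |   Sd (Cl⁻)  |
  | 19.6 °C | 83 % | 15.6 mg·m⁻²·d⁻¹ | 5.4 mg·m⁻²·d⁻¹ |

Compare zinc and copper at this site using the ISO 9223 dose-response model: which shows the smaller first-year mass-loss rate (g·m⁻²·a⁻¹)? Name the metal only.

zinc

zinc: temperature factor f = -0.071·(9.6) = -0.6816
  Pd branch = 0.0129·Pd^0.44·e^(0.046·RH+f) = 0.9947 μm/a
  Sd branch = 0.0175·Sd^0.57·e^(0.008·RH+0.085·T) = 0.4703 μm/a
  sum: 0.9947 + 0.4703 → r_corr = 1.465 μm/a
  mass loss = 1.465 μm/a × 7.14 g/cm³ = 10.46 g·m⁻²·a⁻¹
copper: T>10 °C ⇒ hinge -0.080·(19.6−10) = -0.7680
  SO₂ term: 0.0053·15.6^0.26·exp(0.059·83-0.7680) = 0.6725
  Cl⁻ term: 0.01025·5.4^0.27·exp(0.036·83+0.049·19.6) = 0.838
  r_corr = 0.6725 + 0.838 = 1.51 μm/a
  mass loss = 1.51 μm/a × 8.96 g/cm³ = 13.53 g·m⁻²·a⁻¹
Ordering by g·m⁻²·a⁻¹: copper (13.5) > zinc (10.5)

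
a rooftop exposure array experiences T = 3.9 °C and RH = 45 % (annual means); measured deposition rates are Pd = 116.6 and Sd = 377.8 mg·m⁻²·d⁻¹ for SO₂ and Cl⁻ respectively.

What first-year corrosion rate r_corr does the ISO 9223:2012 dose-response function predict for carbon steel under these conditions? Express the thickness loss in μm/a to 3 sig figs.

r_corr = 41.6 μm/a

carbon steel: T≤10 °C ⇒ hinge +0.150·(3.9−10) = -0.9150
  Pd branch = 1.77·Pd^0.52·e^(0.02·RH+f) = 20.71 μm/a
  Sd branch = 0.102·Sd^0.62·e^(0.033·RH+0.04·T) = 20.85 μm/a
  sum: 20.71 + 20.85 → r_corr = 41.56 μm/a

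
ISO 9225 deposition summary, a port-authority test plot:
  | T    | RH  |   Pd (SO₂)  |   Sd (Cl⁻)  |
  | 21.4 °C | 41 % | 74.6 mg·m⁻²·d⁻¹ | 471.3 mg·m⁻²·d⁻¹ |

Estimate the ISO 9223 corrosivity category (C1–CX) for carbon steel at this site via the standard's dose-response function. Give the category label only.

C4

carbon steel: temperature factor f = -0.054·(11.4) = -0.6156
  sulphur-dioxide contribution → 20.44 μm/a
  chloride contribution → 42.21 μm/a
  total first-year rate 62.65 μm/a
Category bounds: 50…80 μm/a bracket r_corr ⇒ C4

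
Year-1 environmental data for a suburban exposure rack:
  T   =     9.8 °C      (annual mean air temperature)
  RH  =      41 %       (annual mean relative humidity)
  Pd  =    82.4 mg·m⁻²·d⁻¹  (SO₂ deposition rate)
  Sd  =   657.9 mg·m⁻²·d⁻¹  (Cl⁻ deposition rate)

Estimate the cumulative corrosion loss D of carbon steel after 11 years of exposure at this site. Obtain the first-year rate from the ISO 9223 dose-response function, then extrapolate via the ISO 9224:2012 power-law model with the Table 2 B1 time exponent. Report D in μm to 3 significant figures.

carbon steel: temperature factor f = +0.150·(-0.2) = -0.0300
  SO₂ term: 1.77·82.4^0.52·exp(0.02·41-0.0300) = 38.67
  Sd branch = 0.102·Sd^0.62·e^(0.033·RH+0.04·T) = 32.64 μm/a
  sum: 38.67 + 32.64 → r_corr = 71.3 μm/a
Long-term exponent b (ISO 9224 Table 2, B1) = 0.523
  D(11) = 71.3 × 11^0.523 = 71.3 × 3.505 = 249.9 μm

D(11) = 250 μm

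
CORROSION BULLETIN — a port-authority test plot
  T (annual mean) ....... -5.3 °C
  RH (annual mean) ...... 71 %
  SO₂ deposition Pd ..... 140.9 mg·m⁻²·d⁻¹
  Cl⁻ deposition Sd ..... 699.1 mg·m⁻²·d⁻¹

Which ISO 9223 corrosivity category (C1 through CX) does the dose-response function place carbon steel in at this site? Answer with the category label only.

carbon steel: T≤10 °C ⇒ hinge +0.150·(-5.3−10) = -2.2950
  Pd branch = 1.77·Pd^0.52·e^(0.02·RH+f) = 9.669 μm/a
  Cl⁻ term: 0.102·699.1^0.62·exp(0.033·71+0.04·-5.3) = 49.85
  sum: 9.669 + 49.85 → r_corr = 59.52 μm/a
ISO 9223 Table 2 (carbon steel): 50 < 59.5 ≤ 80 μm/a ⇒ C4

C4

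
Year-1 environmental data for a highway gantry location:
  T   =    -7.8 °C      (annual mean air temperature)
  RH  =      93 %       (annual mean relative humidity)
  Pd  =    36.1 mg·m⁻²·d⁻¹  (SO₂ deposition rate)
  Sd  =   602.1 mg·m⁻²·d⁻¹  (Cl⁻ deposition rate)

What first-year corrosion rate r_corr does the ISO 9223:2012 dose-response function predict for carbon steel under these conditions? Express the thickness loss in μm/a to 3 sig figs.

carbon steel: f(T) = +0.150·(T−10) [T≤10 °C] = -2.6700
  sulphur-dioxide contribution → 5.083 μm/a
  chloride contribution → 84.99 μm/a
  ⇒ r_corr(carbon steel) = 90.07 μm/a

r_corr = 90.1 μm/a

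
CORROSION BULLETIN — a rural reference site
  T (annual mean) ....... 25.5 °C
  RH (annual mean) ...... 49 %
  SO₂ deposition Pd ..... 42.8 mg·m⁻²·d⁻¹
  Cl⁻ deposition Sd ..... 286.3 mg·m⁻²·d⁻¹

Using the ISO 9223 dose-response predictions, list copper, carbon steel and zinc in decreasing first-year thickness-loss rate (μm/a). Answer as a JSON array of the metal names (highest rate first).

copper: T>10 °C ⇒ hinge -0.080·(25.5−10) = -1.2400
  SO₂ term: 0.0053·42.8^0.26·exp(0.059·49-1.2400) = 0.07336
  Sd branch = 0.01025·Sd^0.27·e^(0.036·RH+0.049·T) = 0.9612 μm/a
  r_corr = 0.07336 + 0.9612 = 1.035 μm/a
carbon steel: T>10 °C ⇒ hinge -0.054·(25.5−10) = -0.8370
  Pd branch = 1.77·Pd^0.52·e^(0.02·RH+f) = 14.4 μm/a
  Cl⁻ term: 0.102·286.3^0.62·exp(0.033·49+0.04·25.5) = 47.54
  sum: 14.4 + 47.54 → r_corr = 61.94 μm/a
zinc: f(T) = -0.071·(T−10) [T>10 °C] = -1.1005
  SO₂ term: 0.0129·42.8^0.44·exp(0.046·49-1.1005) = 0.2135
  Cl⁻ term: 0.0175·286.3^0.57·exp(0.008·49+0.085·25.5) = 5.689
  r_corr = 0.2135 + 5.689 = 5.902 μm/a
Ordering by μm/a: carbon steel (61.9) > zinc (5.9) > copper (1.03)

["carbon steel", "zinc", "copper"]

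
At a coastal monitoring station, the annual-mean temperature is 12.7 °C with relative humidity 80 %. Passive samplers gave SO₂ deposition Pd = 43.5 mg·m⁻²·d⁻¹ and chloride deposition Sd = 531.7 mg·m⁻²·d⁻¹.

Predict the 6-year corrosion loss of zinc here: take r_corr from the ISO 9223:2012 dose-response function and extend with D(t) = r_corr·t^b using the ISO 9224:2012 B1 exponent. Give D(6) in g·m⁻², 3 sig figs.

D(6) = 175 g·m⁻²

zinc: temperature factor f = -0.071·(2.7) = -0.1917
  sulphur-dioxide contribution → 2.221 μm/a
  chloride contribution → 3.495 μm/a
  ⇒ r_corr(zinc) = 5.716 μm/a
Long-term exponent b (ISO 9224 Table 2, B1) = 0.813
  D(6) = 5.716 × 6^0.813 = 5.716 × 4.292 = 24.53 μm
  Mass loss = 24.53 μm × 7.14 g/cm³ = 175.1 g·m⁻²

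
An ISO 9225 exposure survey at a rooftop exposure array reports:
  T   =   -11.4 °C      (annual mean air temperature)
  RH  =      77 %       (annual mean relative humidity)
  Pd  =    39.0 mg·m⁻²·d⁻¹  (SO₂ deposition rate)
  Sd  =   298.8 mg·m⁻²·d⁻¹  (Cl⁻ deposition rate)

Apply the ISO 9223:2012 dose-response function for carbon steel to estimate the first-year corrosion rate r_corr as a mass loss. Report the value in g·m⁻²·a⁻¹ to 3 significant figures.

carbon steel: T≤10 °C ⇒ hinge +0.150·(-11.4−10) = -3.2100
  Pd branch = 1.77·Pd^0.52·e^(0.02·RH+f) = 2.239 μm/a
  Cl⁻ term: 0.102·298.8^0.62·exp(0.033·77+0.04·-11.4) = 28.11
  sum: 2.239 + 28.11 → r_corr = 30.35 μm/a
Convert to mass loss: 30.35 μm/a × 7.85 g/cm³ = 238.2 g·m⁻²·a⁻¹

r_corr = 238 g·m⁻²·a⁻¹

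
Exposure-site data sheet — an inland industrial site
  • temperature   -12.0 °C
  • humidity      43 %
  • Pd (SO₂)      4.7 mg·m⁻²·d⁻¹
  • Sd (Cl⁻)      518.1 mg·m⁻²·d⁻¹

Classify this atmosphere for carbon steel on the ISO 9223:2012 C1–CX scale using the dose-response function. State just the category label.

carbon steel: T≤10 °C ⇒ hinge +0.150·(-12.0−10) = -3.3000
  Pd branch = 1.77·Pd^0.52·e^(0.02·RH+f) = 0.345 μm/a
  Sd branch = 0.102·Sd^0.62·e^(0.033·RH+0.04·T) = 12.57 μm/a
  r_corr = 0.345 + 12.57 = 12.92 μm/a
12.9 μm/a falls in (1.3, 25] for carbon steel → category C2

C2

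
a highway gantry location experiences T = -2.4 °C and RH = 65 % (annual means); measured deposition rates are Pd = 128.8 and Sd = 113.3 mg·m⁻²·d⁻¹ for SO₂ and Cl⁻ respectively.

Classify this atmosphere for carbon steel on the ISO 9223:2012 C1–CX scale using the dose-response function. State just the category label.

carbon steel: T≤10 °C ⇒ hinge +0.150·(-2.4−10) = -1.8600
  Pd branch = 1.77·Pd^0.52·e^(0.02·RH+f) = 12.65 μm/a
  Cl⁻ term: 0.102·113.3^0.62·exp(0.033·65+0.04·-2.4) = 14.86
  r_corr = 12.65 + 14.86 = 27.51 μm/a
Category bounds: 25…50 μm/a bracket r_corr ⇒ C3

C3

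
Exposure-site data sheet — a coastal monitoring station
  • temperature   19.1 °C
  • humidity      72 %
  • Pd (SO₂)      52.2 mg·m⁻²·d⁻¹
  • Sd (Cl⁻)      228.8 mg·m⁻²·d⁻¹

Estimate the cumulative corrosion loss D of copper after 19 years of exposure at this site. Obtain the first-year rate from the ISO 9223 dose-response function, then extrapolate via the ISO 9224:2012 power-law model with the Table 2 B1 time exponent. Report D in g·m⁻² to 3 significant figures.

copper: f(T) = -0.080·(T−10) [T>10 °C] = -0.7280
  Pd branch = 0.0053·Pd^0.26·e^(0.059·RH+f) = 0.5007 μm/a
  Cl⁻ term: 0.01025·228.8^0.27·exp(0.036·72+0.049·19.1) = 1.513
  sum: 0.5007 + 1.513 → r_corr = 2.014 μm/a
Power-law: D(19) = r_corr · 19^0.667
  D(19) = 2.014 × 19^0.667 = 2.014 × 7.127 = 14.35 μm
  Mass loss = 14.35 μm × 8.96 g/cm³ = 128.6 g·m⁻²

D(19) = 129 g·m⁻²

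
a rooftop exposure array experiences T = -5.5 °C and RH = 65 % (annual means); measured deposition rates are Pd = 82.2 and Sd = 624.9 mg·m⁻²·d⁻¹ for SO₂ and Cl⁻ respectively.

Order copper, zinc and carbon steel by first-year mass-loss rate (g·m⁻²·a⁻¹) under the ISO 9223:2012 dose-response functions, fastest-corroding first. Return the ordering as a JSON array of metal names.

["carbon steel", "zinc", "copper"]

copper: temperature factor f = +0.126·(-15.5) = -1.9530
  SO₂ term: 0.0053·82.2^0.26·exp(0.059·65-1.9530) = 0.1095
  Sd branch = 0.01025·Sd^0.27·e^(0.036·RH+0.049·T) = 0.4622 μm/a
  sum: 0.1095 + 0.4622 → r_corr = 0.5717 μm/a
  mass loss = 0.5717 μm/a × 8.96 g/cm³ = 5.122 g·m⁻²·a⁻¹
zinc: temperature factor f = +0.038·(-15.5) = -0.5890
  Pd branch = 0.0129·Pd^0.44·e^(0.046·RH+f) = 0.9905 μm/a
  Sd branch = 0.0175·Sd^0.57·e^(0.008·RH+0.085·T) = 0.7235 μm/a
  sum: 0.9905 + 0.7235 → r_corr = 1.714 μm/a
  mass loss = 1.714 μm/a × 7.14 g/cm³ = 12.24 g·m⁻²·a⁻¹
carbon steel: T≤10 °C ⇒ hinge +0.150·(-5.5−10) = -2.3250
  Pd branch = 1.77·Pd^0.52·e^(0.02·RH+f) = 6.289 μm/a
  Cl⁻ term: 0.102·624.9^0.62·exp(0.033·65+0.04·-5.5) = 37.85
  sum: 6.289 + 37.85 → r_corr = 44.13 μm/a
  mass loss = 44.13 μm/a × 7.85 g/cm³ = 346.5 g·m⁻²·a⁻¹
Ordering by g·m⁻²·a⁻¹: carbon steel (346) > zinc (12.2) > copper (5.12)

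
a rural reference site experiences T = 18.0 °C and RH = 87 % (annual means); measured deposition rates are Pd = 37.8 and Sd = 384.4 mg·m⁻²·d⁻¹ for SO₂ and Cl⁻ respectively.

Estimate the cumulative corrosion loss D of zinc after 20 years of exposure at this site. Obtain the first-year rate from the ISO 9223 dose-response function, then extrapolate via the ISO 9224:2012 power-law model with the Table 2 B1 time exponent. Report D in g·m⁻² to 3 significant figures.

zinc: T>10 °C ⇒ hinge -0.071·(18.0−10) = -0.5680
  Pd branch = 0.0129·Pd^0.44·e^(0.046·RH+f) = 1.977 μm/a
  Cl⁻ term: 0.0175·384.4^0.57·exp(0.008·87+0.085·18.0) = 4.821
  sum: 1.977 + 4.821 → r_corr = 6.798 μm/a
Power-law: D(20) = r_corr · 20^0.813
  D(20) = 6.798 × 20^0.813 = 6.798 × 11.42 = 77.64 μm
  Mass loss = 77.64 μm × 7.14 g/cm³ = 554.4 g·m⁻²

D(20) = 554 g·m⁻²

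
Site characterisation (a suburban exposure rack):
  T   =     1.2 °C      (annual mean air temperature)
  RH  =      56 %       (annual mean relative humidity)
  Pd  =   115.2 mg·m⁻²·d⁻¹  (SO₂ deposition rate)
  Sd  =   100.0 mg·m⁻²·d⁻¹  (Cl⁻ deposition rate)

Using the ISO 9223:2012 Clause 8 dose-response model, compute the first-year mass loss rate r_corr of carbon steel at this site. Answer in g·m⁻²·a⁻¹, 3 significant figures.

r_corr = 227 g·m⁻²·a⁻¹

carbon steel: T≤10 °C ⇒ hinge +0.150·(1.2−10) = -1.3200
  sulphur-dioxide contribution → 17.1 μm/a
  chloride contribution → 11.8 μm/a
  ⇒ r_corr(carbon steel) = 28.91 μm/a
Convert to mass loss: 28.91 μm/a × 7.85 g/cm³ = 226.9 g·m⁻²·a⁻¹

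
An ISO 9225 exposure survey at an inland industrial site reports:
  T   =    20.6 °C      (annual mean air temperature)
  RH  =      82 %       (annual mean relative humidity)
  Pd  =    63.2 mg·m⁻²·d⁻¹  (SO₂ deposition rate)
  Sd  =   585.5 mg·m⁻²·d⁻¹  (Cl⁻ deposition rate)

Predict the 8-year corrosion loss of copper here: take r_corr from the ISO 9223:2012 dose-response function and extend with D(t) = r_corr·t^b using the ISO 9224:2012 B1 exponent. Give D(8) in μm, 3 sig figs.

D(8) = 15.4 μm

copper: T>10 °C ⇒ hinge -0.080·(20.6−10) = -0.8480
  sulphur-dioxide contribution → 0.842 μm/a
  chloride contribution → 3.009 μm/a
  ⇒ r_corr(copper) = 3.851 μm/a
Power-law: D(8) = r_corr · 8^0.667
  D(8) = 3.851 × 8^0.667 = 3.851 × 4.003 = 15.41 μm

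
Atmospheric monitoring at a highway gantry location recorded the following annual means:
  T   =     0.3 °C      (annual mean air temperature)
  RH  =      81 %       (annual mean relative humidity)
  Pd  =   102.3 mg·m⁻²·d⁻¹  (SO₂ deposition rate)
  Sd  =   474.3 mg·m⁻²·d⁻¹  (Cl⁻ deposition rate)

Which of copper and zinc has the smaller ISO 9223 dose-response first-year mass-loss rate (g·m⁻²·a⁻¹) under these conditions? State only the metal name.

copper: f(T) = +0.126·(T−10) [T≤10 °C] = -1.2222
  SO₂ term: 0.0053·102.3^0.26·exp(0.059·81-1.2222) = 0.6188
  Cl⁻ term: 0.01025·474.3^0.27·exp(0.036·81+0.049·0.3) = 1.014
  r_corr = 0.6188 + 1.014 = 1.633 μm/a
  mass loss = 1.633 μm/a × 8.96 g/cm³ = 14.63 g·m⁻²·a⁻¹
zinc: T≤10 °C ⇒ hinge +0.038·(0.3−10) = -0.3686
  SO₂ term: 0.0129·102.3^0.44·exp(0.046·81-0.3686) = 2.838
  Cl⁻ term: 0.0175·474.3^0.57·exp(0.008·81+0.085·0.3) = 1.15
  r_corr = 2.838 + 1.15 = 3.989 μm/a
  mass loss = 3.989 μm/a × 7.14 g/cm³ = 28.48 g·m⁻²·a⁻¹
Ordering by g·m⁻²·a⁻¹: zinc (28.5) > copper (14.6)

copper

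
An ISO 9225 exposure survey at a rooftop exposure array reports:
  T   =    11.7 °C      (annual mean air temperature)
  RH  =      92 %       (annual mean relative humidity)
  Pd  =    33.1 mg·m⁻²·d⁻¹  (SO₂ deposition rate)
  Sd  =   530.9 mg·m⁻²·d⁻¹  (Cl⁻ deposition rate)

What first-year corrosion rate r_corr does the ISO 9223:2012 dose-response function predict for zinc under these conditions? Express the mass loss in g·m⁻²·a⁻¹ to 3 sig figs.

zinc: f(T) = -0.071·(T−10) [T>10 °C] = -0.1207
  Pd branch = 0.0129·Pd^0.44·e^(0.046·RH+f) = 3.671 μm/a
  Cl⁻ term: 0.0175·530.9^0.57·exp(0.008·92+0.085·11.7) = 3.531
  sum: 3.671 + 3.531 → r_corr = 7.202 μm/a
Convert to mass loss: 7.202 μm/a × 7.14 g/cm³ = 51.42 g·m⁻²·a⁻¹

r_corr = 51.4 g·m⁻²·a⁻¹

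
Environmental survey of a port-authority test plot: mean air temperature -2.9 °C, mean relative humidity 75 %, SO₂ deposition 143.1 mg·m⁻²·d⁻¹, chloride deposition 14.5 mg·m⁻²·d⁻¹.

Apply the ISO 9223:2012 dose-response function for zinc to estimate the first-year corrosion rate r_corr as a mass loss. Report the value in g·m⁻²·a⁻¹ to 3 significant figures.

r_corr = 16.6 g·m⁻²·a⁻¹

zinc: T≤10 °C ⇒ hinge +0.038·(-2.9−10) = -0.4902
  Pd branch = 0.0129·Pd^0.44·e^(0.046·RH+f) = 2.211 μm/a
  Sd branch = 0.0175·Sd^0.57·e^(0.008·RH+0.085·T) = 0.1144 μm/a
  r_corr = 2.211 + 0.1144 = 2.325 μm/a
Convert to mass loss: 2.325 μm/a × 7.14 g/cm³ = 16.6 g·m⁻²·a⁻¹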